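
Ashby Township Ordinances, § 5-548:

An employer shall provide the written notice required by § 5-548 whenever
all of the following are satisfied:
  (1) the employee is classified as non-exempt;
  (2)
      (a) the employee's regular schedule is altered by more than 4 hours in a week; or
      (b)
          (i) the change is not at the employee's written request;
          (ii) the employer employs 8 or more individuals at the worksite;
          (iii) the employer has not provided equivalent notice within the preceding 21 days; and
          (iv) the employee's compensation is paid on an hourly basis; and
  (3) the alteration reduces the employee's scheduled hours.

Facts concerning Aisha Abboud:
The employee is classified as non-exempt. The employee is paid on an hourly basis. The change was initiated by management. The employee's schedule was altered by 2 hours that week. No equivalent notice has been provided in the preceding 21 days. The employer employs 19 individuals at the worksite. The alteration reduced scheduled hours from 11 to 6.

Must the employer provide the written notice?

Yes — required.

(1) non-exempt — holds.
(a) schedule shift > 4h — not satisfied.
(i) not employee-requested — satisfied.
(ii) ≥ 8 at site — holds.
(iii) no recent notice — holds.
(iv) hourly-paid — met.
(b): T AND T AND T AND T → true.
(2) = F OR T = true.
(3) hours reduced — satisfied.
Overall: T AND T AND T → true.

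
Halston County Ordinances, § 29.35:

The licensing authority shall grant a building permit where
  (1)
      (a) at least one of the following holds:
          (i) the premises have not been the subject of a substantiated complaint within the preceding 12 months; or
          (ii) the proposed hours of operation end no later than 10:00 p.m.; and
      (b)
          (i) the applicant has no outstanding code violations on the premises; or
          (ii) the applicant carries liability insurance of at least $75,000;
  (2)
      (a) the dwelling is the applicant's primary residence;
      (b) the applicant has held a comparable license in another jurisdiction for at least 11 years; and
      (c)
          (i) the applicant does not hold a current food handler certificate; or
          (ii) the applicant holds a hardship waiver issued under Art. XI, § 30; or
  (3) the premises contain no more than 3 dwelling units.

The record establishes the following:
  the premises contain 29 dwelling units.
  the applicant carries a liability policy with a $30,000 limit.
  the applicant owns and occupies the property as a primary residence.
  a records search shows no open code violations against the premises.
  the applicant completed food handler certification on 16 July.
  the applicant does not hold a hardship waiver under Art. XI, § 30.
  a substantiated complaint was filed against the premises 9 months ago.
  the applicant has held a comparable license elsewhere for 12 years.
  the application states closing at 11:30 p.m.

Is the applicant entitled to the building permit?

No — denied.

(i) no complaint in 12 mo. — not met.
(ii) closes by 10 p.m. — fails.
So (a) is not satisfied (F OR F).
(i) no code violations — holds.
(ii) insurance ≥ $75,000 — not satisfied.
So (b) is satisfied (T OR F).
So (1) is not satisfied (F AND T).
(a) primary residence — satisfied.
(b) prior license ≥ 11 yr — holds.
(i) not (food handler cert.) — not met.
(ii) hardship waiver — not satisfied.
(c): F OR F → false.
So (2) is not satisfied (T AND T AND F).
(3) ≤ 3 units — not met.
Overall: F OR F OR F → false.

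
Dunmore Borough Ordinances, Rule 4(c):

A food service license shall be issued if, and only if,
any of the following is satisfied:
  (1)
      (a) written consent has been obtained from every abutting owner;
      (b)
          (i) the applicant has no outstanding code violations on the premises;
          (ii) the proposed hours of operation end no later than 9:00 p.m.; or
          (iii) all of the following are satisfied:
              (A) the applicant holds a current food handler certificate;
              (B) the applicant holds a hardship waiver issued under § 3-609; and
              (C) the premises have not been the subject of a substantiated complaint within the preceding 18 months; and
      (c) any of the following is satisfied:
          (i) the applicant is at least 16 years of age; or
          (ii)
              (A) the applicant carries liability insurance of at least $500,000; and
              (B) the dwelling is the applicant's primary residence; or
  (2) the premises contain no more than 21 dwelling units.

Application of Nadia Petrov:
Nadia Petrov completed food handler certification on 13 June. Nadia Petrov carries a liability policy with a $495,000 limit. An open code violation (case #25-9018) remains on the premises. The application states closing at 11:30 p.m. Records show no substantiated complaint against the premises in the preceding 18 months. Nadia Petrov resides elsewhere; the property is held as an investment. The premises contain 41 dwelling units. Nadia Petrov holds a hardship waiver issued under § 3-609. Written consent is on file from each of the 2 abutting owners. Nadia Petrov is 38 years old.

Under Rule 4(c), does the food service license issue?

Yes — granted.

(a) all abutters consent — holds.
(i) no code violations — not satisfied.
(ii) closes by 9 p.m. — not met.
(A) food handler cert. — met.
(B) hardship waiver — holds.
(C) no complaint in 18 mo. — satisfied.
(iii) = T AND T AND T = true.
(b): F OR F OR T → true.
(i) age ≥ 16 — met.
(A) insurance ≥ $500,000 — not satisfied.
(B) primary residence — not met.
So (ii) is not satisfied (F AND F).
(c): T OR F → true.
(1) = T AND T AND T = true.
(2) ≤ 21 units — fails.
Overall = T OR F = true.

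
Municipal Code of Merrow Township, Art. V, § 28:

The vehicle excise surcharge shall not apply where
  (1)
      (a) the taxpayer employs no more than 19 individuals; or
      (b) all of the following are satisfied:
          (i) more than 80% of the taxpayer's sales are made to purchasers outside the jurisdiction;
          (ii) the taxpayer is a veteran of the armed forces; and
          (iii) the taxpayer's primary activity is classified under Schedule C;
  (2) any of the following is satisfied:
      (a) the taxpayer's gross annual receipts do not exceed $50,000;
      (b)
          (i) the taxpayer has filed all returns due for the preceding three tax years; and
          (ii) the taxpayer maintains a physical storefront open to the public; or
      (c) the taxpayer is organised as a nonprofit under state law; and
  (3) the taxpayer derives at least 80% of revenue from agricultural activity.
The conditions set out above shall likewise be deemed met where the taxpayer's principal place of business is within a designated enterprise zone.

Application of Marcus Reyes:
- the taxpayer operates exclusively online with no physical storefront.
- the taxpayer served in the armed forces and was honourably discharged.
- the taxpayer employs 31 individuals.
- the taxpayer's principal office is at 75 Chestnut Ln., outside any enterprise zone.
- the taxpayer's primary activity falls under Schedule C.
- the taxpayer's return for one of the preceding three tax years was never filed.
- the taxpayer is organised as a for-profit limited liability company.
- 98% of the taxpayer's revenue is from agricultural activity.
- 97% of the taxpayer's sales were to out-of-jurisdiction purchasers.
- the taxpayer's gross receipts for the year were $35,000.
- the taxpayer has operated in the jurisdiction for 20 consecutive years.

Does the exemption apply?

Yes — exempt.

(a) ≤ 19 employees — fails.
(i) >80% out-of-jur. sales — holds.
(ii) veteran — satisfied.
(iii) Schedule C activity — met.
So (b) is satisfied (T AND T AND T).
(1) = F OR T = true.
(a) receipts ≤ $50,000 — met.
(i) returns current — not satisfied.
(ii) has storefront — fails.
(b) = F AND F = false.
(c) nonprofit — fails.
(2) = T OR F OR F = true.
(3) ≥80% agricultural — met.
So Overall is satisfied (T AND T AND T).
Exception (in enterprise zone) — not satisfied.
Result: main true OR exception false → true.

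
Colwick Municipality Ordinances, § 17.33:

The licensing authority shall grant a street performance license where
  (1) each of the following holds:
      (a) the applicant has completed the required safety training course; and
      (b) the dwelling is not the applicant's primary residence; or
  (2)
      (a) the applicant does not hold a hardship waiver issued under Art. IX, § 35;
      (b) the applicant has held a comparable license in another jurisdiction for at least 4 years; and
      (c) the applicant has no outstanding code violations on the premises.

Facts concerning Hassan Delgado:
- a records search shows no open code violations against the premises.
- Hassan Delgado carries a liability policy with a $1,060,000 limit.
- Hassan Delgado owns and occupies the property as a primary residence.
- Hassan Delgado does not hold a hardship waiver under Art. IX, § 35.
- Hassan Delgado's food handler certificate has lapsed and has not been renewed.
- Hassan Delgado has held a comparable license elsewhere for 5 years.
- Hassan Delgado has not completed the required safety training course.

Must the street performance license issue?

(a) safety training — not satisfied.
(b) not (primary residence) — not satisfied.
(1): F AND F → false.
(a) not (hardship waiver) — met.
(b) prior license ≥ 4 yr — met.
(c) no code violations — met.
(2) = T AND T AND T = true.
Overall: F OR T → true.

Yes — granted.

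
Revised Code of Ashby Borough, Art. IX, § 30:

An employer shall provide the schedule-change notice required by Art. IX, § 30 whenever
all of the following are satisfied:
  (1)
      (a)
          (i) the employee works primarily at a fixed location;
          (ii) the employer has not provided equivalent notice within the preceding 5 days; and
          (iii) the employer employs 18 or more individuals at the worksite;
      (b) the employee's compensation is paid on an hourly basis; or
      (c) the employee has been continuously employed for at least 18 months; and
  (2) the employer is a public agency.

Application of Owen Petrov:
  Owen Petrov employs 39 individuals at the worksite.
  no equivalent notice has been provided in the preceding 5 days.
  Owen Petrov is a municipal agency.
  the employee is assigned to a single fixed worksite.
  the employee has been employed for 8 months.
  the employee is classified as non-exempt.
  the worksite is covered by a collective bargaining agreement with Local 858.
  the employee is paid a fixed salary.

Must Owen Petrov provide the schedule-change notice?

(i) fixed location — satisfied.
(ii) no recent notice — holds.
(iii) ≥ 18 at site — met.
(a) = T AND T AND T = true.
(b) hourly-paid — not met.
(c) tenure ≥ 18 mo. — not satisfied.
(1) = T OR F OR F = true.
(2) public agency — met.
So Overall is satisfied (T AND T).

Yes — required.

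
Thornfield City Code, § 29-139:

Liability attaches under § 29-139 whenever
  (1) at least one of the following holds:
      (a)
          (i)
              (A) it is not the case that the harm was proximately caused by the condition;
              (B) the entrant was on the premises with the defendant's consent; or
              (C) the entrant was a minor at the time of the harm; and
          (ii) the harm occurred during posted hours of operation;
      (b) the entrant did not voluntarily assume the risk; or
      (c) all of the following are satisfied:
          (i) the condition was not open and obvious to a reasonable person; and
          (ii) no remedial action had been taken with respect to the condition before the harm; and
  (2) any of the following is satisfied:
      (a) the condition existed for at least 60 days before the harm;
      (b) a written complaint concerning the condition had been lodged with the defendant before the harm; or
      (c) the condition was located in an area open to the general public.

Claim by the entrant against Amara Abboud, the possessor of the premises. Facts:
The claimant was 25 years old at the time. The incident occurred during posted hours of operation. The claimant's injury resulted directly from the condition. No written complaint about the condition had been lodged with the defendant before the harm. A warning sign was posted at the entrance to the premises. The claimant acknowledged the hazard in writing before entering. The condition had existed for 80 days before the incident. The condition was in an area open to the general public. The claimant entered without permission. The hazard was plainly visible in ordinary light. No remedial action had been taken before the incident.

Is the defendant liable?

(A) not (proximate cause) — not met.
(B) consent to enter — fails.
(C) entrant a minor — not met.
So (i) is not satisfied (F OR F OR F).
(ii) during posted hours — satisfied.
(a) = F AND T = false.
(b) no assumed risk — not met.
(i) not open/obvious — not met.
(ii) no remedial action — holds.
So (c) is not satisfied (F AND T).
(1): F OR F OR F → false.
(a) condition ≥60 days old — holds.
(b) complaint lodged — not satisfied.
(c) public area — holds.
(2): T OR F OR T → true.
Overall: F AND T → false.

No — not liable.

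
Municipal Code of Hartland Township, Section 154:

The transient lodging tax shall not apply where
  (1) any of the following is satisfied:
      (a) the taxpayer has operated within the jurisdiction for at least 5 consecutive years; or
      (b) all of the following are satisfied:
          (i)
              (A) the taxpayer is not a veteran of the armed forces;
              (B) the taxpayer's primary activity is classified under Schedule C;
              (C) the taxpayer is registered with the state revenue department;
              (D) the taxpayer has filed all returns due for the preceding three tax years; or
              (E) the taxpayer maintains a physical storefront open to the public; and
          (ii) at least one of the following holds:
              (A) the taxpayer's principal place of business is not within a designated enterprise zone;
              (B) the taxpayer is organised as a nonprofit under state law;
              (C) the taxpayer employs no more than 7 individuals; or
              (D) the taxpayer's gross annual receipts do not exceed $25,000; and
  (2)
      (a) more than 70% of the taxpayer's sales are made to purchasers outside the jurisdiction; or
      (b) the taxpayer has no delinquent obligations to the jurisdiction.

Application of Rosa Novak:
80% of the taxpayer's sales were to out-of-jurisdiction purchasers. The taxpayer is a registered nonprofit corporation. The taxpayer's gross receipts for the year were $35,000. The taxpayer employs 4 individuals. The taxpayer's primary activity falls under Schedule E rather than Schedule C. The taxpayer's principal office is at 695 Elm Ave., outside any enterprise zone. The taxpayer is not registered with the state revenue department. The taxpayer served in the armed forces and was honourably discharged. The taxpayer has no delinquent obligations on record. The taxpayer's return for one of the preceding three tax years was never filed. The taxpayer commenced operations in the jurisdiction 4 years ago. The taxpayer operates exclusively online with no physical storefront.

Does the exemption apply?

(a) ≥ 5 yrs in jurisdiction — not met.
(A) not (veteran) — not met.
(B) Schedule C activity — not met.
(C) state-registered — fails.
(D) returns current — fails.
(E) has storefront — not satisfied.
(i) = F OR F OR F OR F OR F = false.
(A) not (in enterprise zone) — holds.
(B) nonprofit — holds.
(C) ≤ 7 employees — met.
(D) receipts ≤ $25,000 — not satisfied.
So (ii) is satisfied (T OR T OR T OR F).
(b) = F AND T = false.
(1) = F OR F = false.
(a) >70% out-of-jur. sales — holds.
(b) no delinquency — satisfied.
(2) = T OR T = true.
Overall: F AND T → false.

No — not exempt.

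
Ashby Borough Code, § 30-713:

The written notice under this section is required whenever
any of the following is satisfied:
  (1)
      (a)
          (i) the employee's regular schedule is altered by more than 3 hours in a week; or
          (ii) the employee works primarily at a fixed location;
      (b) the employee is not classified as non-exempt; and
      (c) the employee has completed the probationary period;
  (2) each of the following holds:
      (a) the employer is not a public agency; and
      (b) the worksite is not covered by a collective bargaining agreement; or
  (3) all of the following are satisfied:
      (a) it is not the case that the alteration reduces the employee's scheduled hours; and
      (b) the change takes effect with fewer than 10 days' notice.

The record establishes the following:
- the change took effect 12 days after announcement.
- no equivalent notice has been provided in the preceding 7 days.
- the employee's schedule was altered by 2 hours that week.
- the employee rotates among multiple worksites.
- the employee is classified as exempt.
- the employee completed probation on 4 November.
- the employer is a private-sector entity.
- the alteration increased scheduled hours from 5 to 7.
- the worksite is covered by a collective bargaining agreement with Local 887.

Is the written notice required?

No — not required.

(i) schedule shift > 3h — not met.
(ii) fixed location — fails.
(a): F OR F → false.
(b) not (non-exempt) — met.
(c) past probation — holds.
(1) = F AND T AND T = false.
(a) not (public agency) — met.
(b) no CBA — not satisfied.
(2) = T AND F = false.
(a) not (hours reduced) — met.
(b) < 10 days' notice — not satisfied.
(3) = T AND F = false.
Overall: F OR F OR F → false.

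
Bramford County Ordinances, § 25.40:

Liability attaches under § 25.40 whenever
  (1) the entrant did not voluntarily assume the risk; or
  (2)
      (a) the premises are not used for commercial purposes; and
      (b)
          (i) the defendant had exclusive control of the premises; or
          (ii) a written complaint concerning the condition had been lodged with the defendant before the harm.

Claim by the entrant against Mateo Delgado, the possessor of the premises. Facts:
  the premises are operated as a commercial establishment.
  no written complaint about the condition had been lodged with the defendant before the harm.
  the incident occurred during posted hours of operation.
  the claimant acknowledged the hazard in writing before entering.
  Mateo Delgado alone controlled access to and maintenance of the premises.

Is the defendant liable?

(1) no assumed risk — not met.
(a) not (commercial use) — not met.
(i) exclusive control — met.
(ii) complaint lodged — not satisfied.
(b) = T OR F = true.
So (2) is not satisfied (F AND T).
Overall = F OR F = false.

No — not liable.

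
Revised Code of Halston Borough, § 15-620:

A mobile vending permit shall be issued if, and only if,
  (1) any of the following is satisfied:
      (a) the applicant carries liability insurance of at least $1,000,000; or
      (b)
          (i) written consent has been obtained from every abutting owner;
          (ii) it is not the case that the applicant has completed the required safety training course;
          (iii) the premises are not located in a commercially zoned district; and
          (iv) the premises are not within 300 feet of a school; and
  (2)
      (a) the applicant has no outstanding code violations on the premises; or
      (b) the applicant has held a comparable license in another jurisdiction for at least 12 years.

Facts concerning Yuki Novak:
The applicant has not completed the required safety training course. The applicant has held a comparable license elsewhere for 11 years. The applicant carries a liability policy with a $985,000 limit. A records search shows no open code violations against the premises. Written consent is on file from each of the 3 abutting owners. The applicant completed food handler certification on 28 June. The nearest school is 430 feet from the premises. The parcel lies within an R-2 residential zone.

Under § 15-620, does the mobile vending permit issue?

(a) insurance ≥ $1,000,000 — not satisfied.
(i) all abutters consent — satisfied.
(ii) not (safety training) — satisfied.
(iii) not (commercially zoned) — satisfied.
(iv) ≥300 ft from school — met.
So (b) is satisfied (T AND T AND T AND T).
(1) = F OR T = true.
(a) no code violations — met.
(b) prior license ≥ 12 yr — not satisfied.
(2) = T OR F = true.
Overall: T AND T → true.

Yes — granted.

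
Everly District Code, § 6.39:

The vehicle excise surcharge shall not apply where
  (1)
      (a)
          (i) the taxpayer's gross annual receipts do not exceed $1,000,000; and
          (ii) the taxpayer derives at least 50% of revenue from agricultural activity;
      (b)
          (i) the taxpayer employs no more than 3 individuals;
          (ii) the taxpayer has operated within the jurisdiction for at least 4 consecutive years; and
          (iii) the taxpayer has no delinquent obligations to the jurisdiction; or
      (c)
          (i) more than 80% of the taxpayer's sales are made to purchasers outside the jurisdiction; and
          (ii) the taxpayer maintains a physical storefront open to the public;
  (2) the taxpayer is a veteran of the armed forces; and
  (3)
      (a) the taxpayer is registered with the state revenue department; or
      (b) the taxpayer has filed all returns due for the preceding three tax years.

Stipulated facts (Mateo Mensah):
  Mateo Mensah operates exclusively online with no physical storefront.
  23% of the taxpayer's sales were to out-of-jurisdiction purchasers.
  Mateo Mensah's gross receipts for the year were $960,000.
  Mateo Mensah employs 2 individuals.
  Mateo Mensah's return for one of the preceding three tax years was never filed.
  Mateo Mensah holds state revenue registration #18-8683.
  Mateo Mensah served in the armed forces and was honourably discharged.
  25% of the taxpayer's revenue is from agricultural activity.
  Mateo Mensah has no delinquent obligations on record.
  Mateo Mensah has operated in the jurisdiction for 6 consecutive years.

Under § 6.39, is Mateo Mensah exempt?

Yes — exempt.

(i) receipts ≤ $1,000,000 — holds.
(ii) ≥50% agricultural — fails.
So (a) is not satisfied (T AND F).
(i) ≤ 3 employees — holds.
(ii) ≥ 4 yrs in jurisdiction — satisfied.
(iii) no delinquency — holds.
(b) = T AND T AND T = true.
(i) >80% out-of-jur. sales — fails.
(ii) has storefront — not met.
So (c) is not satisfied (F AND F).
(1): F OR T OR F → true.
(2) veteran — met.
(a) state-registered — met.
(b) returns current — not met.
(3) = T OR F = true.
Overall = T AND T AND T = true.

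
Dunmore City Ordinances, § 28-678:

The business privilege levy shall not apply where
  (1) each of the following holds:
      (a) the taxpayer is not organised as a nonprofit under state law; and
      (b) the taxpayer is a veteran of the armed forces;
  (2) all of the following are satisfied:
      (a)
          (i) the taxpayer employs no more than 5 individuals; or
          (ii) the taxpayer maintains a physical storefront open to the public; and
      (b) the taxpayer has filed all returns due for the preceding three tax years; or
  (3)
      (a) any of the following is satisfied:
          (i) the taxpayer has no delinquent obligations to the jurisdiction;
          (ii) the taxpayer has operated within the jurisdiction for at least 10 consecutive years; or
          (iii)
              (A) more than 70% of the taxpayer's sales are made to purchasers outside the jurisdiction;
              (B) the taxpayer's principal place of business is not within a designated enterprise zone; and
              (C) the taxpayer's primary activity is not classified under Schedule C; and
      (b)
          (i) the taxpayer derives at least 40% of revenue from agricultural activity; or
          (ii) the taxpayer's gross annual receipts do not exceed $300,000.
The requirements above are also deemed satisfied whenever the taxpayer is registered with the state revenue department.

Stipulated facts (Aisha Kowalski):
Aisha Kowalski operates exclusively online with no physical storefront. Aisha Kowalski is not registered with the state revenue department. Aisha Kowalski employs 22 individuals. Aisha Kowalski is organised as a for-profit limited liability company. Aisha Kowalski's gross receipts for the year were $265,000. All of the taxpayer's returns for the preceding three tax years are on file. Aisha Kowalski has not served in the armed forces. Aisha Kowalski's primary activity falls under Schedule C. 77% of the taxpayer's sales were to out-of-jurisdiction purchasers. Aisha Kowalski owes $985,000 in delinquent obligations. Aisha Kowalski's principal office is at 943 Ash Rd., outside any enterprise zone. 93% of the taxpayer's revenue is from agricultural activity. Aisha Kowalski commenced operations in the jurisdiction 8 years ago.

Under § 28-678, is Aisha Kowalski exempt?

(a) not (nonprofit) — met.
(b) veteran — not met.
So (1) is not satisfied (T AND F).
(i) ≤ 5 employees — fails.
(ii) has storefront — not met.
(a) = F OR F = false.
(b) returns current — met.
(2) = F AND T = false.
(i) no delinquency — fails.
(ii) ≥ 10 yrs in jurisdiction — fails.
(A) >70% out-of-jur. sales — holds.
(B) not (in enterprise zone) — met.
(C) not (Schedule C activity) — not met.
(iii) = T AND T AND F = false.
So (a) is not satisfied (F OR F OR F).
(i) ≥40% agricultural — satisfied.
(ii) receipts ≤ $300,000 — holds.
(b): T OR T → true.
So (3) is not satisfied (F AND T).
So Overall is not satisfied (F OR F OR F).
Exception (state-registered) — not satisfied.
Result: main false OR exception false → false.

No — not exempt.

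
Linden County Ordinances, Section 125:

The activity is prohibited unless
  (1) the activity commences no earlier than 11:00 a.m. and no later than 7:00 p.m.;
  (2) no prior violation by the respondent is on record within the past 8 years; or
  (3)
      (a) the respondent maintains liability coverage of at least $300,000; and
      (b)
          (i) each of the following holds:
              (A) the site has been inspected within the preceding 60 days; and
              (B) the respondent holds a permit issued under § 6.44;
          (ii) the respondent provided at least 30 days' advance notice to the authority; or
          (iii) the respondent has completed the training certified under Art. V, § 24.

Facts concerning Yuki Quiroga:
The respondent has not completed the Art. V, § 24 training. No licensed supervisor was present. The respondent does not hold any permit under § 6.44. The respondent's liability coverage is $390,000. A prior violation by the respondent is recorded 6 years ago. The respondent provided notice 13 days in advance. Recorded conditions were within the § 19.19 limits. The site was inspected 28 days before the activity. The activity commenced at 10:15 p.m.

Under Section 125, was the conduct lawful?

(1) start within hours — not satisfied.
(2) no prior violation — fails.
(a) coverage ≥ $300,000 — holds.
(A) site inspected — met.
(B) holds permit — not met.
(i) = T AND F = false.
(ii) ≥30 days' notice — not satisfied.
(iii) training certified — fails.
So (b) is not satisfied (F OR F OR F).
(3): T AND F → false.
So Overall is not satisfied (F OR F OR F).

No — unlawful.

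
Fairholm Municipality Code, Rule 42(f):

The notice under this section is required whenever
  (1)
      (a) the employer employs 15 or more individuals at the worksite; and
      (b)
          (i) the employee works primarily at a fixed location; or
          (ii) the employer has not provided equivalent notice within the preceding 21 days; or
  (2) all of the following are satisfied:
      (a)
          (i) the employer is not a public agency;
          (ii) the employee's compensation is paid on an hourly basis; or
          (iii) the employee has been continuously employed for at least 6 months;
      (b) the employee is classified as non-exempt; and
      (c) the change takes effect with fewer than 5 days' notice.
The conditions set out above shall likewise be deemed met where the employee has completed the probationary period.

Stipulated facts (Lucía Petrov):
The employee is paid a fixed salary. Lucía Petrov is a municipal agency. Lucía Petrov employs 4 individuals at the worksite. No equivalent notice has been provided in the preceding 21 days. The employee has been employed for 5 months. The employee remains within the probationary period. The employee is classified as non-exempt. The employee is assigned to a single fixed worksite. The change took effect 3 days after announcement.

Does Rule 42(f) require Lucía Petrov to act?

(a) ≥ 15 at site — fails.
(i) fixed location — satisfied.
(ii) no recent notice — holds.
(b) = T OR T = true.
(1): F AND T → false.
(i) not (public agency) — fails.
(ii) hourly-paid — not satisfied.
(iii) tenure ≥ 6 mo. — not met.
(a) = F OR F OR F = false.
(b) non-exempt — met.
(c) < 5 days' notice — satisfied.
(2) = F AND T AND T = false.
Overall = F OR F = false.
Exception (past probation) — not satisfied.
Result: main false OR exception false → false.

No — not required.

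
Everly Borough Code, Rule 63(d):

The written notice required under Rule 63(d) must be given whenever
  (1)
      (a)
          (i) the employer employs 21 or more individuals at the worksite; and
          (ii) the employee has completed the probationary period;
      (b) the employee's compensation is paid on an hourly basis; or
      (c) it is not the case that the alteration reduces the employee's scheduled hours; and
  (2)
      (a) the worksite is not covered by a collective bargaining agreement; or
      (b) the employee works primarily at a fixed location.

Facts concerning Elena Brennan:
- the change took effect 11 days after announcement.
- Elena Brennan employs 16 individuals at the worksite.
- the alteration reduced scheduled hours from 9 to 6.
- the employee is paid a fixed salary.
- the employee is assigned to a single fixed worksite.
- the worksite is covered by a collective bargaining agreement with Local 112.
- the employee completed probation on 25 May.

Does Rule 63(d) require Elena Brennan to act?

No — not required.

(i) ≥ 21 at site — fails.
(ii) past probation — holds.
(a) = F AND T = false.
(b) hourly-paid — fails.
(c) not (hours reduced) — fails.
So (1) is not satisfied (F OR F OR F).
(a) no CBA — fails.
(b) fixed location — satisfied.
So (2) is satisfied (F OR T).
So Overall is not satisfied (F AND T).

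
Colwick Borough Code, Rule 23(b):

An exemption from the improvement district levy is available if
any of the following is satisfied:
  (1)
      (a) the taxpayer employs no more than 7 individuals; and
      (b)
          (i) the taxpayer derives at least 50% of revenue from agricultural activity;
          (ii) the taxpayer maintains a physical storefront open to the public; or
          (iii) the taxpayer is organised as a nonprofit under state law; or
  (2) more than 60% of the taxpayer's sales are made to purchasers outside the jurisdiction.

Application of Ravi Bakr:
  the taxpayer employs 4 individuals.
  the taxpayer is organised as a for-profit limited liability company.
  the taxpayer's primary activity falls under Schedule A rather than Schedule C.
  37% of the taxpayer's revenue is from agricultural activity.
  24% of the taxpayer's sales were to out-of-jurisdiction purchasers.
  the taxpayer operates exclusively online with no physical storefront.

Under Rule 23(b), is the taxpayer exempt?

(a) ≤ 7 employees — holds.
(i) ≥50% agricultural — not met.
(ii) has storefront — not met.
(iii) nonprofit — fails.
(b) = F OR F OR F = false.
(1) = T AND F = false.
(2) >60% out-of-jur. sales — fails.
So Overall is not satisfied (F OR F).

No — not exempt.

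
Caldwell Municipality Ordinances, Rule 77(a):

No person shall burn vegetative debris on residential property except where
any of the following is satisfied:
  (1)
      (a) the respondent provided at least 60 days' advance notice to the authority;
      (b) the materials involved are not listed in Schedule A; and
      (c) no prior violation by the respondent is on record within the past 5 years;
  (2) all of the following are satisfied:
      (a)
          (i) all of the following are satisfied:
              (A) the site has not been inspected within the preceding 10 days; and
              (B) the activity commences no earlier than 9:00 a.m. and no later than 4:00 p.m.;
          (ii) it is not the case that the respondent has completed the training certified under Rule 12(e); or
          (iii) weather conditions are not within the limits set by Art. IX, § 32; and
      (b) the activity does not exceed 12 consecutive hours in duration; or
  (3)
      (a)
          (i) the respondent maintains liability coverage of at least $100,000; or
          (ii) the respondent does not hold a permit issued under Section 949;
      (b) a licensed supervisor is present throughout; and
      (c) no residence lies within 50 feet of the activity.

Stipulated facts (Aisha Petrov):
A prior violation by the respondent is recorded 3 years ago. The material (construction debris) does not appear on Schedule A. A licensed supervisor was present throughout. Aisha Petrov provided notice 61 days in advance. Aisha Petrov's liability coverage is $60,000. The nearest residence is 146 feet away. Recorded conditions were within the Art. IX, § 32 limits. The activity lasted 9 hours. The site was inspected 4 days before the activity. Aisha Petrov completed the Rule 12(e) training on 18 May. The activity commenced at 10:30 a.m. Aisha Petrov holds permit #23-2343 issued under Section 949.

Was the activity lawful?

No — unlawful.

(a) ≥60 days' notice — satisfied.
(b) not (Schedule A material) — met.
(c) no prior violation — not satisfied.
(1) = T AND T AND F = false.
(A) not (site inspected) — fails.
(B) start within hours — satisfied.
So (i) is not satisfied (F AND T).
(ii) not (training certified) — not satisfied.
(iii) not (weather ok) — not met.
(a) = F OR F OR F = false.
(b) ≤ 12 hrs duration — holds.
So (2) is not satisfied (F AND T).
(i) coverage ≥ $100,000 — fails.
(ii) not (holds permit) — not satisfied.
(a) = F OR F = false.
(b) supervisor present — satisfied.
(c) no residence in 50 ft — met.
(3): F AND T AND T → false.
So Overall is not satisfied (F OR F OR F).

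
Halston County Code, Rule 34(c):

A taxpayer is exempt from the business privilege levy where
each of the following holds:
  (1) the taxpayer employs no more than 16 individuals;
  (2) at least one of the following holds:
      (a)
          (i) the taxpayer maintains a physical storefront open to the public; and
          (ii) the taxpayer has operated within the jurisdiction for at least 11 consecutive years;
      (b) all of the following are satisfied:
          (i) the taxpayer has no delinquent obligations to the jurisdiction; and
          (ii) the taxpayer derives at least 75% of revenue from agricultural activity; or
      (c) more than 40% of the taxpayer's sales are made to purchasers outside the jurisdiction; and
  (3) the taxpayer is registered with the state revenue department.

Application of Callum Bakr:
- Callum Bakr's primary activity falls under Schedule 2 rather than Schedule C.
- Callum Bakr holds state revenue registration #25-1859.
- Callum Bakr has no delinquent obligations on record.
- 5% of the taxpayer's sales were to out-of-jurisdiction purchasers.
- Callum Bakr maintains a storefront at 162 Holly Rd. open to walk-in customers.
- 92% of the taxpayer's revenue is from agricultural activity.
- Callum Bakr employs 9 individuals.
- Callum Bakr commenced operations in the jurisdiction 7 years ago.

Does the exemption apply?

Yes — exempt.

(1) ≤ 16 employees — satisfied.
(i) has storefront — met.
(ii) ≥ 11 yrs in jurisdiction — not satisfied.
(a) = T AND F = false.
(i) no delinquency — met.
(ii) ≥75% agricultural — satisfied.
(b): T AND T → true.
(c) >40% out-of-jur. sales — not met.
(2) = F OR T OR F = true.
(3) state-registered — holds.
So Overall is satisfied (T AND T AND T).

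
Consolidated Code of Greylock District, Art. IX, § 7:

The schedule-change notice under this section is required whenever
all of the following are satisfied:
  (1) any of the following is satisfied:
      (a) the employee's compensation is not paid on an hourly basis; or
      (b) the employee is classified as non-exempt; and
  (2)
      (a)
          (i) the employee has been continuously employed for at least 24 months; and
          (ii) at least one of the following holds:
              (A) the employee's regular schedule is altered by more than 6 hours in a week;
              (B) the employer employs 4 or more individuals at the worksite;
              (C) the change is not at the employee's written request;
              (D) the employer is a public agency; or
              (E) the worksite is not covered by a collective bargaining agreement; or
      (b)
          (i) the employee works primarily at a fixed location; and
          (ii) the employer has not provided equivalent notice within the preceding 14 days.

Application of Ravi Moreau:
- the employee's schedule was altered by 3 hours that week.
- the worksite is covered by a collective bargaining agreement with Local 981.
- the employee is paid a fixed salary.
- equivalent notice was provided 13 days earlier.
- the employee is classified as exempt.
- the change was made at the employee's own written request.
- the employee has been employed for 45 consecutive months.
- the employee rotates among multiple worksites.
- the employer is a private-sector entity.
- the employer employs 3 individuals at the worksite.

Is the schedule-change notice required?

(a) not (hourly-paid) — satisfied.
(b) non-exempt — fails.
So (1) is satisfied (T OR F).
(i) tenure ≥ 24 mo. — holds.
(A) schedule shift > 6h — not satisfied.
(B) ≥ 4 at site — not met.
(C) not employee-requested — not met.
(D) public agency — not met.
(E) no CBA — fails.
So (ii) is not satisfied (F OR F OR F OR F OR F).
(a): T AND F → false.
(i) fixed location — not met.
(ii) no recent notice — not met.
(b): F AND F → false.
(2) = F OR F = false.
Overall = T AND F = false.

No — not required.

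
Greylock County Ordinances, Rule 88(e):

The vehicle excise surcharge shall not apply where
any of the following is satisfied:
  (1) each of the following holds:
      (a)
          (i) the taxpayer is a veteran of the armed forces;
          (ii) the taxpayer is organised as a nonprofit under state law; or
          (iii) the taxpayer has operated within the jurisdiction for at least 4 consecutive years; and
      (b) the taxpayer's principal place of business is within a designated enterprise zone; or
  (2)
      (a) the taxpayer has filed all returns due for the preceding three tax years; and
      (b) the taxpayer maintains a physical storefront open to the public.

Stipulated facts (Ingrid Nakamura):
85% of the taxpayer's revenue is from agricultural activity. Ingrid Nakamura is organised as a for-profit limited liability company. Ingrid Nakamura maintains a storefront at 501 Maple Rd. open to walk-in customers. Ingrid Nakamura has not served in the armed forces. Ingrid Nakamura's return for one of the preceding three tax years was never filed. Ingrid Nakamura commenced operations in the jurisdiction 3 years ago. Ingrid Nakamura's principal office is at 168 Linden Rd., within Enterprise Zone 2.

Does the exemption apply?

(i) veteran — fails.
(ii) nonprofit — fails.
(iii) ≥ 4 yrs in jurisdiction — not satisfied.
(a): F OR F OR F → false.
(b) in enterprise zone — satisfied.
(1) = F AND T = false.
(a) returns current — not satisfied.
(b) has storefront — satisfied.
(2) = F AND T = false.
Overall = F OR F = false.

No — not exempt.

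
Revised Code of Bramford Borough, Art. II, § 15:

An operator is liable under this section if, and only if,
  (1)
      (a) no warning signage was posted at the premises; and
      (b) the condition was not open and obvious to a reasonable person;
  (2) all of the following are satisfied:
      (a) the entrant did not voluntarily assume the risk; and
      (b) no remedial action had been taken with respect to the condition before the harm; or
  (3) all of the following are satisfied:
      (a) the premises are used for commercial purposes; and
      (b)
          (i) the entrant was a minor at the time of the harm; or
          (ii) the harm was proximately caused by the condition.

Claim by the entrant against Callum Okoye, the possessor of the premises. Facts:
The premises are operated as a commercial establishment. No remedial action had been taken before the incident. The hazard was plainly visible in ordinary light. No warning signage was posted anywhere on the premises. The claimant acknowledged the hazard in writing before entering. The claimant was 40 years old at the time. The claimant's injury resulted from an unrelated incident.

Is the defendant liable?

(a) no signage posted — met.
(b) not open/obvious — not met.
So (1) is not satisfied (T AND F).
(a) no assumed risk — not met.
(b) no remedial action — satisfied.
(2) = F AND T = false.
(a) commercial use — satisfied.
(i) entrant a minor — not satisfied.
(ii) proximate cause — not met.
(b) = F OR F = false.
(3) = T AND F = false.
So Overall is not satisfied (F OR F OR F).

No — not liable.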